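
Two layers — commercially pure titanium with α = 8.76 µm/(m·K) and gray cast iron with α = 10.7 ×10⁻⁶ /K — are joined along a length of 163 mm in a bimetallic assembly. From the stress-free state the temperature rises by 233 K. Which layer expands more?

α(commercially pure titanium) = 8.76×10⁻⁶/K vs α(gray cast iron) = 10.7×10⁻⁶/K.
Higher α expands more for the same ΔT: gray cast iron.

gray cast iron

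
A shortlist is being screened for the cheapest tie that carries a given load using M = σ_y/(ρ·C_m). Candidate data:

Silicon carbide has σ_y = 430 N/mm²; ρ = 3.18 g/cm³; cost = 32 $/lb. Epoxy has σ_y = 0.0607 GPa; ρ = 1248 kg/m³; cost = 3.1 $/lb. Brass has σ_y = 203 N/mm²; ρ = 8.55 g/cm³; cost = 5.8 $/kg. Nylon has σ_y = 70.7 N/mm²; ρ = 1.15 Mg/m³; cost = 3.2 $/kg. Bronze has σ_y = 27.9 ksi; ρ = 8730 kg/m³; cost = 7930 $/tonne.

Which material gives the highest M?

Putting every candidate on a common basis:
  silicon carbide: σ_y = 430.0 MPa, ρ = 3180 kg/m³, cost = 70.55 $/kg
  epoxy: σ_y = 60.70 MPa, ρ = 1248 kg/m³, cost = 6.834 $/kg
  brass: σ_y = 203.0 MPa, ρ = 8550 kg/m³, cost = 5.800 $/kg
  nylon: σ_y = 70.70 MPa, ρ = 1150 kg/m³, cost = 3.200 $/kg
  bronze: σ_y = 192.4 MPa, ρ = 8730 kg/m³, cost = 7.930 $/kg
  nylon: M = 19.2 kN·m per $
  epoxy: M = 7.12 kN·m per $
  brass: M = 4.09 kN·m per $
  bronze: M = 2.78 kN·m per $
  silicon carbide: M = 1.92 kN·m per $
The maximum is for nylon.

nylon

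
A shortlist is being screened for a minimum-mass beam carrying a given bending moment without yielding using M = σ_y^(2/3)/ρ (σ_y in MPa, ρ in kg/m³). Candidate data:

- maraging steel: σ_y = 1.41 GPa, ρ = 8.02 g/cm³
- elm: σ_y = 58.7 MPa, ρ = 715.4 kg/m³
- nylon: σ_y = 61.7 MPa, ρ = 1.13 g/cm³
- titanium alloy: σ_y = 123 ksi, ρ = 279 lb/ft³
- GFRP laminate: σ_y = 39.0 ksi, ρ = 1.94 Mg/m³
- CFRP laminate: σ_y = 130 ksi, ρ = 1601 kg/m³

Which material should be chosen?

Convert each candidate to consistent units, then evaluate M:
  maraging steel: σ_y = 1410 MPa, ρ = 8020 kg/m³
  elm: σ_y = 58.70 MPa, ρ = 715.4 kg/m³
  nylon: σ_y = 61.70 MPa, ρ = 1130 kg/m³
  titanium alloy: σ_y = 848.1 MPa, ρ = 4469 kg/m³
  GFRP laminate: σ_y = 268.9 MPa, ρ = 1940 kg/m³
  CFRP laminate: σ_y = 896.3 MPa, ρ = 1601 kg/m³
  CFRP laminate: M = 58.1×10⁻³
  GFRP laminate: M = 21.5×10⁻³
  elm: M = 21.1×10⁻³
  titanium alloy: M = 20.0×10⁻³
  maraging steel: M = 15.7×10⁻³
  nylon: M = 13.8×10⁻³
The maximum is for CFRP laminate.

CFRP laminate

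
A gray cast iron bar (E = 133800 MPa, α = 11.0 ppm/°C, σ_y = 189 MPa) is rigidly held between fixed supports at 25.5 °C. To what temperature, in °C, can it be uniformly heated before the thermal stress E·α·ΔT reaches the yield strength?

E = 133800 MPa = 133.8 GPa.
E·α·ΔT = 189.0 MPa ⇒ ΔT = 189.0 / (133.8×10³ × 11.0×10⁻⁶) = 128.4 K.
T = 25.5 + 128.4 = 153.9 °C.

154 °C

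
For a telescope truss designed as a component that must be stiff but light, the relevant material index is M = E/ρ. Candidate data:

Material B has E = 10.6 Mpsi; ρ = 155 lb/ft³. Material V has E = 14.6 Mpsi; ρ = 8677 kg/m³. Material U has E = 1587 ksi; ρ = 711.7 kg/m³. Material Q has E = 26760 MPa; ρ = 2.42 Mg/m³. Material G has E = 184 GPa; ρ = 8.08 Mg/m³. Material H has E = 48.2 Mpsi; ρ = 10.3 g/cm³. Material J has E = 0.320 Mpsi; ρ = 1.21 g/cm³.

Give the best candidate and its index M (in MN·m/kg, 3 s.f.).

material H, M = 32.3 MN·m/kg

Putting every candidate on a common basis:
  material B: E = 73.08 GPa, ρ = 2483 kg/m³
  material V: E = 100.7 GPa, ρ = 8677 kg/m³
  material U: E = 10.94 GPa, ρ = 711.7 kg/m³
  material Q: E = 26.76 GPa, ρ = 2420 kg/m³
  material G: E = 184.0 GPa, ρ = 8080 kg/m³
  material H: E = 332.3 GPa, ρ = 10300 kg/m³
  material J: E = 2.206 GPa, ρ = 1210 kg/m³
  material H: M = 32.3 MN·m/kg
  material B: M = 29.4 MN·m/kg
  material G: M = 22.8 MN·m/kg
  material U: M = 15.4 MN·m/kg
  material V: M = 11.6 MN·m/kg
  material Q: M = 11.1 MN·m/kg
  material J: M = 1.82 MN·m/kg
Material H ranks first.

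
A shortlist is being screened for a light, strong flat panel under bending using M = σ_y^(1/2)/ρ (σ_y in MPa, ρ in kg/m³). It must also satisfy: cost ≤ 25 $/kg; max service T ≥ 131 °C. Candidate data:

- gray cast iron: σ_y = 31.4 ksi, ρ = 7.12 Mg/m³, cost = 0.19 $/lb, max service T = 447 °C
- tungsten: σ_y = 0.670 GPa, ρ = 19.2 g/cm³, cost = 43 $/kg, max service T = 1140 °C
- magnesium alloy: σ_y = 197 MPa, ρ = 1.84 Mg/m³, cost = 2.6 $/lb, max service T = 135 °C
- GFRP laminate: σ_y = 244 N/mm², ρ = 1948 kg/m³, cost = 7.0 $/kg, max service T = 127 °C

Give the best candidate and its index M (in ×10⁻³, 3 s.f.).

magnesium alloy, M = 7.63×10⁻³

Screen on constraints: cost ≤ 25 $/kg; max service T ≥ 131 °C. Survivors: gray cast iron, magnesium alloy.
In SI units:
  gray cast iron: σ_y = 216.5 MPa, ρ = 7120 kg/m³
  magnesium alloy: σ_y = 197.0 MPa, ρ = 1840 kg/m³
  magnesium alloy: M = 7.63×10⁻³
  gray cast iron: M = 2.07×10⁻³
Magnesium alloy ranks first.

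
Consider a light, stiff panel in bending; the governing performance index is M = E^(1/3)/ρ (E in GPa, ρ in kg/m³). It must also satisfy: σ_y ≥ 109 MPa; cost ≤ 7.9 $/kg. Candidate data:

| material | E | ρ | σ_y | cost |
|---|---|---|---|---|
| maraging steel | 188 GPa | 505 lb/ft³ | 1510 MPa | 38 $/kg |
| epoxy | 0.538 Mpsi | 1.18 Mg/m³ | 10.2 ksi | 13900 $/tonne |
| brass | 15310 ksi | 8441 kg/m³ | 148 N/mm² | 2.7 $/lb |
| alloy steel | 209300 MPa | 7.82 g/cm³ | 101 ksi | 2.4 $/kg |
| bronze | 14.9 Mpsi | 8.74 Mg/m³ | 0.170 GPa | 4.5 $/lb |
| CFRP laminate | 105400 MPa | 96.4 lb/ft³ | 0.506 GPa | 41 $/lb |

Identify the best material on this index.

Screen on constraints: σ_y ≥ 109 MPa; cost ≤ 7.9 $/kg. Survivors: brass, alloy steel.
Normalizing units and computing the index:
  brass: E = 105.6 GPa, ρ = 8441 kg/m³
  alloy steel: E = 209.3 GPa, ρ = 7820 kg/m³
  alloy steel: M = 0.759×10⁻³
  brass: M = 0.560×10⁻³
The maximum is for alloy steel.

alloy steel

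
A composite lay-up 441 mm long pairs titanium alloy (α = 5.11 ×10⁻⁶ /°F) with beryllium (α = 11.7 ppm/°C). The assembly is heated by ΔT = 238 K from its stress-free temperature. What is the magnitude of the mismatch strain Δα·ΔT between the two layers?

5.95×10⁻⁴

titanium alloy: α = 5.11×10⁻⁶/°F × 9/5 = 9.20×10⁻⁶/K.
Δα = |9.20 − 11.7|×10⁻⁶/K = 2.50×10⁻⁶/K.
Mismatch strain = Δα·ΔT = 2.50×10⁻⁶ × 238.0 = 5.95×10⁻⁴.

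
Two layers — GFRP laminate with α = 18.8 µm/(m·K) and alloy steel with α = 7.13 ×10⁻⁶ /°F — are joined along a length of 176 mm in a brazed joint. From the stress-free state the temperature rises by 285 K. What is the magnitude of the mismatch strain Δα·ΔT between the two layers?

alloy steel: α = 7.13×10⁻⁶/°F × 9/5 = 12.8×10⁻⁶/K.
Δα = |18.8 − 12.8|×10⁻⁶/K = 5.97×10⁻⁶/K.
Mismatch strain = Δα·ΔT = 5.97×10⁻⁶ × 285.0 = 1.70×10⁻³.

1.70×10⁻³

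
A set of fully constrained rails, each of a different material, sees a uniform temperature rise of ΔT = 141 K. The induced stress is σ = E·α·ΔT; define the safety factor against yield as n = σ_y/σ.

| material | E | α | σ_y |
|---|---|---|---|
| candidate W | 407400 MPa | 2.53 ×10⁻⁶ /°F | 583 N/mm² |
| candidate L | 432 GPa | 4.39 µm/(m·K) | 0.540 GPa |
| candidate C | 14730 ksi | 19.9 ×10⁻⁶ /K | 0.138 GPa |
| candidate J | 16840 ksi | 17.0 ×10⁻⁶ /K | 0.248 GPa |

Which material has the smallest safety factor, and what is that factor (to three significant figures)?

candidate C, n = 0.484

In consistent units (E in GPa, α in ×10⁻⁶/K, σ_y in MPa):
  candidate W: E = 407.4, α = 4.55, σ_y = 583.0 → σ = 262 MPa, n = 2.23
  candidate L: E = 432.0, α = 4.39, σ_y = 540.0 → σ = 267 MPa, n = 2.02
  candidate C: E = 101.6, α = 19.9, σ_y = 138.0 → σ = 285 MPa, n = 0.484
  candidate J: E = 116.1, α = 17.0, σ_y = 248.0 → σ = 278 MPa, n = 0.891
The minimum is candidate C at n = 0.484.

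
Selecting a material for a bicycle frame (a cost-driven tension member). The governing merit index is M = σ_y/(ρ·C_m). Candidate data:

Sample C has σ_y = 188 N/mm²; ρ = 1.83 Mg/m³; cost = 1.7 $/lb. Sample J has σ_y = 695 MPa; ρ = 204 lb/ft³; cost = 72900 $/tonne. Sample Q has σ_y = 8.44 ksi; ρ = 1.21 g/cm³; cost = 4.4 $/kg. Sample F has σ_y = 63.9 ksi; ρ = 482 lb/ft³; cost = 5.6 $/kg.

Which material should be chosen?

Normalizing units and computing the index:
  sample C: σ_y = 188.0 MPa, ρ = 1830 kg/m³, cost = 3.748 $/kg
  sample J: σ_y = 695.0 MPa, ρ = 3268 kg/m³, cost = 72.90 $/kg
  sample Q: σ_y = 58.19 MPa, ρ = 1210 kg/m³, cost = 4.400 $/kg
  sample F: σ_y = 440.6 MPa, ρ = 7721 kg/m³, cost = 5.600 $/kg
  sample C: M = 27.4 kN·m per $
  sample Q: M = 10.9 kN·m per $
  sample F: M = 10.2 kN·m per $
  sample J: M = 2.92 kN·m per $
Highest index: sample C.

sample C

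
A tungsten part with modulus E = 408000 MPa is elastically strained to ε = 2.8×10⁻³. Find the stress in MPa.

1140 MPa

E = 408000 MPa = 408.0 GPa.
σ = E·ε = 408000 MPa × 2.8×10⁻³ = 1140 MPa.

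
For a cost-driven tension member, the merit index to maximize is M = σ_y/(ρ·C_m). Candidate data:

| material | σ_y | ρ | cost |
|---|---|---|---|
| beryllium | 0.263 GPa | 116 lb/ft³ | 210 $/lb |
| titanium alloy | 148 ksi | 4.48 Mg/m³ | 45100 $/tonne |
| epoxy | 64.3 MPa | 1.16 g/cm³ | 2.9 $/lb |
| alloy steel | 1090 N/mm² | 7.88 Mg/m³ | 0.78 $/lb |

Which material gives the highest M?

alloy steel

Convert each candidate to consistent units, then evaluate M:
  beryllium: σ_y = 263.0 MPa, ρ = 1858 kg/m³, cost = 463.0 $/kg
  titanium alloy: σ_y = 1020 MPa, ρ = 4480 kg/m³, cost = 45.10 $/kg
  epoxy: σ_y = 64.30 MPa, ρ = 1160 kg/m³, cost = 6.393 $/kg
  alloy steel: σ_y = 1090 MPa, ρ = 7880 kg/m³, cost = 1.720 $/kg
  alloy steel: M = 80.4 kN·m per $
  epoxy: M = 8.67 kN·m per $
  titanium alloy: M = 5.05 kN·m per $
  beryllium: M = 0.306 kN·m per $
Alloy steel has the largest M.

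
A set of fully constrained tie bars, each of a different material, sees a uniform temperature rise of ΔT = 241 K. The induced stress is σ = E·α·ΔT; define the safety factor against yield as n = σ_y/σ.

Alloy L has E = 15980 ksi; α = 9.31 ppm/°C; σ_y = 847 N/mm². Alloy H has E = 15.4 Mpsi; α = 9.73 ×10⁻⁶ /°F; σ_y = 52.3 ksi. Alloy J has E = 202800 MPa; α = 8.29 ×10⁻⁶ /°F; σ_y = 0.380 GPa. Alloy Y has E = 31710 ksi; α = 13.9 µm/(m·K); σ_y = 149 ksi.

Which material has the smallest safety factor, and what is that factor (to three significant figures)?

alloy J, n = 0.521

In consistent units (E in GPa, α in ×10⁻⁶/K, σ_y in MPa):
  alloy L: E = 110.2, α = 9.31, σ_y = 847.0 → σ = 247 MPa, n = 3.43
  alloy H: E = 106.2, α = 17.5, σ_y = 360.6 → σ = 448 MPa, n = 0.805
  alloy J: E = 202.8, α = 14.9, σ_y = 380.0 → σ = 729 MPa, n = 0.521
  alloy Y: E = 218.6, α = 13.9, σ_y = 1027 → σ = 732 MPa, n = 1.40
Smallest n: alloy J with n = 0.521.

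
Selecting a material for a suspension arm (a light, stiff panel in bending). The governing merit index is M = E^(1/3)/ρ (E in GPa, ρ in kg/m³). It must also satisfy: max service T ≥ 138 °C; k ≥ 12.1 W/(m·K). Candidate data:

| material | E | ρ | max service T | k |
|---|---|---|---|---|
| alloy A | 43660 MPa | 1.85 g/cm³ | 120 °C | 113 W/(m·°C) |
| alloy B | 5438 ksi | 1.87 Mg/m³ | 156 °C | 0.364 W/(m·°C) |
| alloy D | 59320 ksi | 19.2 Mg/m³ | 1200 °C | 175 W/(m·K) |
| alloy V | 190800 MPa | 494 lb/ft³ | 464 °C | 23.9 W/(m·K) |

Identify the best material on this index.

alloy V

Screen on constraints: max service T ≥ 138 °C; k ≥ 12.1 W/(m·K). Survivors: alloy D, alloy V.
Convert each candidate to consistent units, then evaluate M:
  alloy D: E = 409.0 GPa, ρ = 19200 kg/m³
  alloy V: E = 190.8 GPa, ρ = 7913 kg/m³
  alloy V: M = 0.728×10⁻³
  alloy D: M = 0.387×10⁻³
The maximum is for alloy V.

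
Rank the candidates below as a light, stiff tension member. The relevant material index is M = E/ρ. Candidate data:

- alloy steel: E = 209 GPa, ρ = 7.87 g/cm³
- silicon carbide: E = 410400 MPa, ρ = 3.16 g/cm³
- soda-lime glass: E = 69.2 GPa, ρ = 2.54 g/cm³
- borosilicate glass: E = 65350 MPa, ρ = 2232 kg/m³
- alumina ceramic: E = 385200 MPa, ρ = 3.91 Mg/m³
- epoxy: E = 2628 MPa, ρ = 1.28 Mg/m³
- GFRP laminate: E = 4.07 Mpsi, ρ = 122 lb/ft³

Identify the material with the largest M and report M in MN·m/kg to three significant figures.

After converting to SI:
  alloy steel: E = 209.0 GPa, ρ = 7870 kg/m³
  silicon carbide: E = 410.4 GPa, ρ = 3160 kg/m³
  soda-lime glass: E = 69.20 GPa, ρ = 2540 kg/m³
  borosilicate glass: E = 65.35 GPa, ρ = 2232 kg/m³
  alumina ceramic: E = 385.2 GPa, ρ = 3910 kg/m³
  epoxy: E = 2.628 GPa, ρ = 1280 kg/m³
  GFRP laminate: E = 28.06 GPa, ρ = 1954 kg/m³
  silicon carbide: M = 130 MN·m/kg
  alumina ceramic: M = 98.5 MN·m/kg
  borosilicate glass: M = 29.3 MN·m/kg
  soda-lime glass: M = 27.2 MN·m/kg
  alloy steel: M = 26.6 MN·m/kg
  GFRP laminate: M = 14.4 MN·m/kg
  epoxy: M = 2.05 MN·m/kg
Highest index: silicon carbide.

silicon carbide, M = 130 MN·m/kg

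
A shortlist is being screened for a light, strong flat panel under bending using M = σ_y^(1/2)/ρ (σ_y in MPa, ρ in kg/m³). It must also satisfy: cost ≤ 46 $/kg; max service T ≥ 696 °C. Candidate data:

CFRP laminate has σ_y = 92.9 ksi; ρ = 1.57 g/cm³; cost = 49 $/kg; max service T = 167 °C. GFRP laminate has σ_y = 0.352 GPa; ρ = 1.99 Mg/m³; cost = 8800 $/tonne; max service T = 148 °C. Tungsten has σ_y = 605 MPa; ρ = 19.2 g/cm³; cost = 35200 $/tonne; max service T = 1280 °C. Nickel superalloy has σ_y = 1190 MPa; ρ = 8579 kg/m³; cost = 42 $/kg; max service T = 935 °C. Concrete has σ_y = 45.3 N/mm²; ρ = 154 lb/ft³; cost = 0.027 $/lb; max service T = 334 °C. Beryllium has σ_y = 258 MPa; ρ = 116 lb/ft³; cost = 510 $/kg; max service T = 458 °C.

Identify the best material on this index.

Screen on constraints: cost ≤ 46 $/kg; max service T ≥ 696 °C. Survivors: tungsten, nickel superalloy.
Putting every candidate on a common basis:
  tungsten: σ_y = 605.0 MPa, ρ = 19200 kg/m³
  nickel superalloy: σ_y = 1190 MPa, ρ = 8579 kg/m³
  nickel superalloy: M = 4.02×10⁻³
  tungsten: M = 1.28×10⁻³
Highest index: nickel superalloy.

nickel superalloy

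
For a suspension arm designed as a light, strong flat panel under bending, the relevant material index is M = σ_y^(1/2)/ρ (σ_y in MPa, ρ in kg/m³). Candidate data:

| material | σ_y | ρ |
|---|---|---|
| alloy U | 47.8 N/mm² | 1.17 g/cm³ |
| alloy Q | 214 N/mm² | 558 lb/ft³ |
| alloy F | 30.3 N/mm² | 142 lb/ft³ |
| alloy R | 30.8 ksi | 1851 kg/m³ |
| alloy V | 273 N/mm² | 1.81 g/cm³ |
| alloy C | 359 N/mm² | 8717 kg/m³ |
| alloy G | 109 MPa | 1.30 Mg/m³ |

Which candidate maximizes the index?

alloy V

After converting to SI:
  alloy U: σ_y = 47.80 MPa, ρ = 1170 kg/m³
  alloy Q: σ_y = 214.0 MPa, ρ = 8938 kg/m³
  alloy F: σ_y = 30.30 MPa, ρ = 2275 kg/m³
  alloy R: σ_y = 212.4 MPa, ρ = 1851 kg/m³
  alloy V: σ_y = 273.0 MPa, ρ = 1810 kg/m³
  alloy C: σ_y = 359.0 MPa, ρ = 8717 kg/m³
  alloy G: σ_y = 109.0 MPa, ρ = 1300 kg/m³
  alloy V: M = 9.13×10⁻³
  alloy G: M = 8.03×10⁻³
  alloy R: M = 7.87×10⁻³
  alloy U: M = 5.91×10⁻³
  alloy F: M = 2.42×10⁻³
  alloy C: M = 2.17×10⁻³
  alloy Q: M = 1.64×10⁻³
Highest index: alloy V.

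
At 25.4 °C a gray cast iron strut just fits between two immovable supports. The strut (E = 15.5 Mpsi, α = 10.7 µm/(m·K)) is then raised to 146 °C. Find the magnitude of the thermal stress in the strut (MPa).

E = 15.5 Mpsi = 106.9 GPa.
ΔT = 120.6 K. Constrained thermal stress σ = E·α·ΔT = 106.9×10³ MPa × 10.7×10⁻⁶ × 120.6 = 138 MPa (compressive).

138 MPa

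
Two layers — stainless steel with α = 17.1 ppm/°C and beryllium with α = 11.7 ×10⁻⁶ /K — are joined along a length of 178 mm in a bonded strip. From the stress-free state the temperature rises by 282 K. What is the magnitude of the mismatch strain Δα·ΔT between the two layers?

Δα = |17.1 − 11.7|×10⁻⁶/K = 5.40×10⁻⁶/K.
Mismatch strain = Δα·ΔT = 5.40×10⁻⁶ × 282.0 = 1.52×10⁻³.

1.52×10⁻³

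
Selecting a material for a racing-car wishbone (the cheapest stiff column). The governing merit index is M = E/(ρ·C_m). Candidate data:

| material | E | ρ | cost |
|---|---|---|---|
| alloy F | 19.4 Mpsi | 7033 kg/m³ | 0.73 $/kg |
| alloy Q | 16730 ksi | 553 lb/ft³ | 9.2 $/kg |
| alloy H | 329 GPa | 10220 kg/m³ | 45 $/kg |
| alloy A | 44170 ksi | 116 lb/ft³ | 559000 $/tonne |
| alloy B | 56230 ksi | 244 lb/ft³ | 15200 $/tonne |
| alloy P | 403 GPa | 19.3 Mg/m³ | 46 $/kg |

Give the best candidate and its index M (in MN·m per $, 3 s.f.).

Normalizing units and computing the index:
  alloy F: E = 133.8 GPa, ρ = 7033 kg/m³, cost = 0.7300 $/kg
  alloy Q: E = 115.3 GPa, ρ = 8858 kg/m³, cost = 9.200 $/kg
  alloy H: E = 329.0 GPa, ρ = 10220 kg/m³, cost = 45.00 $/kg
  alloy A: E = 304.5 GPa, ρ = 1858 kg/m³, cost = 559.0 $/kg
  alloy B: E = 387.7 GPa, ρ = 3909 kg/m³, cost = 15.20 $/kg
  alloy P: E = 403.0 GPa, ρ = 19300 kg/m³, cost = 46.00 $/kg
  alloy F: M = 26.1 MN·m per $
  alloy B: M = 6.53 MN·m per $
  alloy Q: M = 1.42 MN·m per $
  alloy H: M = 0.715 MN·m per $
  alloy P: M = 0.454 MN·m per $
  alloy A: M = 0.293 MN·m per $
Alloy F ranks first.

alloy F, M = 26.1 MN·m per $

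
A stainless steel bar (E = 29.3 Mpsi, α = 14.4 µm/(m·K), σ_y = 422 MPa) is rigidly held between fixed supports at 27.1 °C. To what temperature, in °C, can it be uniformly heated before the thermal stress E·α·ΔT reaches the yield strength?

E = 29.3 Mpsi = 202.0 GPa.
E·α·ΔT = 422.0 MPa ⇒ ΔT = 422.0 / (202.0×10³ × 14.4×10⁻⁶) = 145.1 K.
T = 27.1 + 145.1 = 172.2 °C.

172 °C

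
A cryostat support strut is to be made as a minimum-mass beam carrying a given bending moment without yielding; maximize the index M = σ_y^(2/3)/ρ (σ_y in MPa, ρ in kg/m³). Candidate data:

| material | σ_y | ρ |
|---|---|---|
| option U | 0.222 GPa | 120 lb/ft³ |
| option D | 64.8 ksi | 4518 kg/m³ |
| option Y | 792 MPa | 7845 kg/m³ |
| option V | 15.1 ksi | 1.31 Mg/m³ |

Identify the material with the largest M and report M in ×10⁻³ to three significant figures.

option U, M = 19.1×10⁻³

In SI units:
  option U: σ_y = 222.0 MPa, ρ = 1922 kg/m³
  option D: σ_y = 446.8 MPa, ρ = 4518 kg/m³
  option Y: σ_y = 792.0 MPa, ρ = 7845 kg/m³
  option V: σ_y = 104.1 MPa, ρ = 1310 kg/m³
  option U: M = 19.1×10⁻³
  option V: M = 16.9×10⁻³
  option D: M = 12.9×10⁻³
  option Y: M = 10.9×10⁻³
Option U ranks first.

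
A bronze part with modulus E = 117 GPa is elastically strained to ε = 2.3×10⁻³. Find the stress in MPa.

σ = E·ε = 117000 MPa × 2.3×10⁻³ = 269 MPa.

269 MPa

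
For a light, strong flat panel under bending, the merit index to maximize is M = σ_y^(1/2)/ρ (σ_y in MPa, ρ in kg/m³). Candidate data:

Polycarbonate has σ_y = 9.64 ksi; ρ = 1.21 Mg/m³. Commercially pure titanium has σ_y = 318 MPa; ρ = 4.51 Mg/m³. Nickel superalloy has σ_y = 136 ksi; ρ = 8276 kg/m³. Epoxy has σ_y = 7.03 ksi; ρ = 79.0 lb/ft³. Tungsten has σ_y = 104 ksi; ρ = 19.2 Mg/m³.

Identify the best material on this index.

polycarbonate

Convert each candidate to consistent units, then evaluate M:
  polycarbonate: σ_y = 66.47 MPa, ρ = 1210 kg/m³
  commercially pure titanium: σ_y = 318.0 MPa, ρ = 4510 kg/m³
  nickel superalloy: σ_y = 937.7 MPa, ρ = 8276 kg/m³
  epoxy: σ_y = 48.47 MPa, ρ = 1265 kg/m³
  tungsten: σ_y = 717.1 MPa, ρ = 19200 kg/m³
  polycarbonate: M = 6.74×10⁻³
  epoxy: M = 5.50×10⁻³
  commercially pure titanium: M = 3.95×10⁻³
  nickel superalloy: M = 3.70×10⁻³
  tungsten: M = 1.39×10⁻³
The maximum is for polycarbonate.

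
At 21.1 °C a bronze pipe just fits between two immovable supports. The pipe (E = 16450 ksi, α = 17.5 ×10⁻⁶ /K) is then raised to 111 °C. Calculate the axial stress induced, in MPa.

E = 16450 ksi = 113.4 GPa.
ΔT = 89.90 K. Constrained thermal stress σ = E·α·ΔT = 113.4×10³ MPa × 17.5×10⁻⁶ × 89.90 = 178 MPa (compressive).

178 MPa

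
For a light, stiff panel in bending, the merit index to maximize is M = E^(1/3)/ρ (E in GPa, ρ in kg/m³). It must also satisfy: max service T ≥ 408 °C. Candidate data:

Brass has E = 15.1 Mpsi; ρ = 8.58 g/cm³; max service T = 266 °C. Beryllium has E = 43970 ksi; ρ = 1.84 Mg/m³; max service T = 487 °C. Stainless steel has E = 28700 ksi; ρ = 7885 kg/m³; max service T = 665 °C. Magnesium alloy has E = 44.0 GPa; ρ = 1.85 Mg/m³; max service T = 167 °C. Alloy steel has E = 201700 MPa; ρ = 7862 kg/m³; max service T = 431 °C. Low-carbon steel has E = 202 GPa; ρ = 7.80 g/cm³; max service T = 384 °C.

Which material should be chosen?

beryllium

Screen on constraints: max service T ≥ 408 °C. Survivors: beryllium, stainless steel, alloy steel.
In SI units:
  beryllium: E = 303.2 GPa, ρ = 1840 kg/m³
  stainless steel: E = 197.9 GPa, ρ = 7885 kg/m³
  alloy steel: E = 201.7 GPa, ρ = 7862 kg/m³
  beryllium: M = 3.65×10⁻³
  alloy steel: M = 0.746×10⁻³
  stainless steel: M = 0.739×10⁻³
Highest index: beryllium.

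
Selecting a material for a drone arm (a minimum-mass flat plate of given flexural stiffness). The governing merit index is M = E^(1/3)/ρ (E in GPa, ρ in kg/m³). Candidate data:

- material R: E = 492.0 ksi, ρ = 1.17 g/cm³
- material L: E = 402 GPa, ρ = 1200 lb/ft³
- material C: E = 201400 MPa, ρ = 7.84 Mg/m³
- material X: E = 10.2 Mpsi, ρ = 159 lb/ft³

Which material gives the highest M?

material X

Normalizing units and computing the index:
  material R: E = 3.392 GPa, ρ = 1170 kg/m³
  material L: E = 402.0 GPa, ρ = 19220 kg/m³
  material C: E = 201.4 GPa, ρ = 7840 kg/m³
  material X: E = 70.33 GPa, ρ = 2547 kg/m³
  material X: M = 1.62×10⁻³
  material R: M = 1.28×10⁻³
  material C: M = 0.748×10⁻³
  material L: M = 0.384×10⁻³
Highest index: material X.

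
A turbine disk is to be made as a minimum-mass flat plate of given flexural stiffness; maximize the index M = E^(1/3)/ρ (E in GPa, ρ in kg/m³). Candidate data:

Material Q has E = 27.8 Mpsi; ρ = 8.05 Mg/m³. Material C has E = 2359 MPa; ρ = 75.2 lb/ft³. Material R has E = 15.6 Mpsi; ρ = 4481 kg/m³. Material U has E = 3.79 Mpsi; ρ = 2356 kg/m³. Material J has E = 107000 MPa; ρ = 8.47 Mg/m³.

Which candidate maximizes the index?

Putting every candidate on a common basis:
  material Q: E = 191.7 GPa, ρ = 8050 kg/m³
  material C: E = 2.359 GPa, ρ = 1205 kg/m³
  material R: E = 107.6 GPa, ρ = 4481 kg/m³
  material U: E = 26.13 GPa, ρ = 2356 kg/m³
  material J: E = 107.0 GPa, ρ = 8470 kg/m³
  material U: M = 1.26×10⁻³
  material C: M = 1.11×10⁻³
  material R: M = 1.06×10⁻³
  material Q: M = 0.716×10⁻³
  material J: M = 0.561×10⁻³
Material U has the largest M.

material U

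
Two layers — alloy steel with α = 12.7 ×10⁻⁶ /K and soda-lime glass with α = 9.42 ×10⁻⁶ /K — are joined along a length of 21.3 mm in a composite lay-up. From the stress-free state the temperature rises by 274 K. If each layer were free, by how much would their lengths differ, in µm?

19.1 µm

Δα = |12.7 − 9.42|×10⁻⁶/K = 3.28×10⁻⁶/K.
ΔL_mismatch = Δα·L·ΔT = 3.28×10⁻⁶ × 21.3 mm × 274.0 K = 19.1 µm.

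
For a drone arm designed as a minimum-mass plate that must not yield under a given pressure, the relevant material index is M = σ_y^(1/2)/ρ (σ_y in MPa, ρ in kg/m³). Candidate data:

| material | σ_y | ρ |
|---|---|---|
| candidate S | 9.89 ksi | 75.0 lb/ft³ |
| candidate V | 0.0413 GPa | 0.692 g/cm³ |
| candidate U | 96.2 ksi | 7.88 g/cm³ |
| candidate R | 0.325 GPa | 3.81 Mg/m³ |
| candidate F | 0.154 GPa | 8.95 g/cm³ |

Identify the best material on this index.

Convert each candidate to consistent units, then evaluate M:
  candidate S: σ_y = 68.19 MPa, ρ = 1201 kg/m³
  candidate V: σ_y = 41.30 MPa, ρ = 692.0 kg/m³
  candidate U: σ_y = 663.3 MPa, ρ = 7880 kg/m³
  candidate R: σ_y = 325.0 MPa, ρ = 3810 kg/m³
  candidate F: σ_y = 154.0 MPa, ρ = 8950 kg/m³
  candidate V: M = 9.29×10⁻³
  candidate S: M = 6.87×10⁻³
  candidate R: M = 4.73×10⁻³
  candidate U: M = 3.27×10⁻³
  candidate F: M = 1.39×10⁻³
The maximum is for candidate V.

candidate V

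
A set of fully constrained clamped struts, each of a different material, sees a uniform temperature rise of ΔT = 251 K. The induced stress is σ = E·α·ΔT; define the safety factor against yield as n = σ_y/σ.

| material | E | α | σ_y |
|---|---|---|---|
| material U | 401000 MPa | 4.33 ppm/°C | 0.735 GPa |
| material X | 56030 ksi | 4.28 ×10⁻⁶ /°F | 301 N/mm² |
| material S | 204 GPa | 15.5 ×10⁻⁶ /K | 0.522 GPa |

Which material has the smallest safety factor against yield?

material X

Per material, after unit conversion:
  material U: E = 401.0, α = 4.33, σ_y = 735.0 → σ = 436 MPa, n = 1.69
  material X: E = 386.3, α = 7.70, σ_y = 301.0 → σ = 747 MPa, n = 0.403
  material S: E = 204.0, α = 15.5, σ_y = 522.0 → σ = 794 MPa, n = 0.658
Material X has the lowest safety factor, n = 0.403.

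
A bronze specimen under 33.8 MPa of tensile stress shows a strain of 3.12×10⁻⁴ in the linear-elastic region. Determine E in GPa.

E = σ/ε = 33.8 MPa / 3.12×10⁻⁴ = 108300 MPa = 108 GPa.

108 GPa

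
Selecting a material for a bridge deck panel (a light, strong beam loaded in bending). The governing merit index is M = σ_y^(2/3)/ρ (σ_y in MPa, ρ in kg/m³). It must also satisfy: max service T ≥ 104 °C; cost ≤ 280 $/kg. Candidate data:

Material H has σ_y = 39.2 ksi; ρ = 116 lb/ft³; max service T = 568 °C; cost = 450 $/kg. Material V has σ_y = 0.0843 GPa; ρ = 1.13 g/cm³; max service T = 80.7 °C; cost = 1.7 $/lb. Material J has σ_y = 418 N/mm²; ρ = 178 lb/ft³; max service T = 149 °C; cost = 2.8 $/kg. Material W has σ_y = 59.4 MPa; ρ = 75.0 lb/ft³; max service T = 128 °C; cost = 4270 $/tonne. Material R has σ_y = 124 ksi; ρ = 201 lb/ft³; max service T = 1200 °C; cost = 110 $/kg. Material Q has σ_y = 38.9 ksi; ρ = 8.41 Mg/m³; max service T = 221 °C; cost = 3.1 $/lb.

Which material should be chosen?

Screen on constraints: max service T ≥ 104 °C; cost ≤ 280 $/kg. Survivors: material J, material W, material R, material Q.
In SI units:
  material J: σ_y = 418.0 MPa, ρ = 2851 kg/m³
  material W: σ_y = 59.40 MPa, ρ = 1201 kg/m³
  material R: σ_y = 855.0 MPa, ρ = 3220 kg/m³
  material Q: σ_y = 268.2 MPa, ρ = 8410 kg/m³
  material R: M = 28.0×10⁻³
  material J: M = 19.6×10⁻³
  material W: M = 12.7×10⁻³
  material Q: M = 4.95×10⁻³
Material R has the largest M.

material R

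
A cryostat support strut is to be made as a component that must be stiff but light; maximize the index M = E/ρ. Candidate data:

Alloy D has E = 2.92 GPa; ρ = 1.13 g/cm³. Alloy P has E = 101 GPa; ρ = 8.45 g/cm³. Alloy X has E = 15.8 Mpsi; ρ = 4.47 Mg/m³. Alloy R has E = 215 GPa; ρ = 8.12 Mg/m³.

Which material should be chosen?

After converting to SI:
  alloy D: E = 2.920 GPa, ρ = 1130 kg/m³
  alloy P: E = 101.0 GPa, ρ = 8450 kg/m³
  alloy X: E = 108.9 GPa, ρ = 4470 kg/m³
  alloy R: E = 215.0 GPa, ρ = 8120 kg/m³
  alloy R: M = 26.5 MN·m/kg
  alloy X: M = 24.4 MN·m/kg
  alloy P: M = 12.0 MN·m/kg
  alloy D: M = 2.58 MN·m/kg
Alloy R ranks first.

alloy R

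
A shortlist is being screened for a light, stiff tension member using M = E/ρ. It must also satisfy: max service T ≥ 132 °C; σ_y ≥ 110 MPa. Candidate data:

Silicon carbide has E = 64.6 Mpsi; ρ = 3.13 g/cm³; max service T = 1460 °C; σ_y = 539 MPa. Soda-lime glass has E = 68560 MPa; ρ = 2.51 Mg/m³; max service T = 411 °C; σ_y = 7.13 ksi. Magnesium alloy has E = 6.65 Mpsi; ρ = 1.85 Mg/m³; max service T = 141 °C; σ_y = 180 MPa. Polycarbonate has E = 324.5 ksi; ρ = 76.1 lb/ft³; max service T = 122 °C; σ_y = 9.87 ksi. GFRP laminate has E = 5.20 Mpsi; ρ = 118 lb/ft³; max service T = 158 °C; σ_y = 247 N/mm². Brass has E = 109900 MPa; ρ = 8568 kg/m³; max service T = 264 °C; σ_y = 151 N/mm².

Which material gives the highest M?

silicon carbide

Screen on constraints: max service T ≥ 132 °C; σ_y ≥ 110 MPa. Survivors: silicon carbide, magnesium alloy, GFRP laminate, brass.
After converting to SI:
  silicon carbide: E = 445.4 GPa, ρ = 3130 kg/m³
  magnesium alloy: E = 45.85 GPa, ρ = 1850 kg/m³
  GFRP laminate: E = 35.85 GPa, ρ = 1890 kg/m³
  brass: E = 109.9 GPa, ρ = 8568 kg/m³
  silicon carbide: M = 142 MN·m/kg
  magnesium alloy: M = 24.8 MN·m/kg
  GFRP laminate: M = 19.0 MN·m/kg
  brass: M = 12.8 MN·m/kg
Silicon carbide has the largest M.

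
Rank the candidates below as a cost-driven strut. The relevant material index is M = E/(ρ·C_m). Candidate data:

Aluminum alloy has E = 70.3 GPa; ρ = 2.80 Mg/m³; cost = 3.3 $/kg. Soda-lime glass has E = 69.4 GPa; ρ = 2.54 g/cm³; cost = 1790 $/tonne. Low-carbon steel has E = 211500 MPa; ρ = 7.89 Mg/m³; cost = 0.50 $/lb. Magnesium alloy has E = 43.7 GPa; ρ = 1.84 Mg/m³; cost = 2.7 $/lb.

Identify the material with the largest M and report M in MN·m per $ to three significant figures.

low-carbon steel, M = 24.3 MN·m per $

Normalizing units and computing the index:
  aluminum alloy: E = 70.30 GPa, ρ = 2800 kg/m³, cost = 3.300 $/kg
  soda-lime glass: E = 69.40 GPa, ρ = 2540 kg/m³, cost = 1.790 $/kg
  low-carbon steel: E = 211.5 GPa, ρ = 7890 kg/m³, cost = 1.102 $/kg
  magnesium alloy: E = 43.70 GPa, ρ = 1840 kg/m³, cost = 5.952 $/kg
  low-carbon steel: M = 24.3 MN·m per $
  soda-lime glass: M = 15.3 MN·m per $
  aluminum alloy: M = 7.61 MN·m per $
  magnesium alloy: M = 3.99 MN·m per $
The maximum is for low-carbon steel.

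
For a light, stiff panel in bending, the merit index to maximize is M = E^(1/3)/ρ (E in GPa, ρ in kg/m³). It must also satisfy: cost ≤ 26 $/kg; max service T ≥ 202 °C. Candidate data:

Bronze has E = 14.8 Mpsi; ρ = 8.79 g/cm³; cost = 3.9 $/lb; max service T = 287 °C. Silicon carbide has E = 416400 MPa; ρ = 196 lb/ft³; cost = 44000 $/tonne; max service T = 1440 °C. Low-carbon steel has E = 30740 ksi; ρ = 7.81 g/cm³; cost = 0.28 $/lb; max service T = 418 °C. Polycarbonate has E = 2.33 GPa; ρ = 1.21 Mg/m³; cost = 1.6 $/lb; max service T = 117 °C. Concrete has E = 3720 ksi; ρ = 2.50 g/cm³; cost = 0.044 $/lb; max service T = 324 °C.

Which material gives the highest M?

Screen on constraints: cost ≤ 26 $/kg; max service T ≥ 202 °C. Survivors: bronze, low-carbon steel, concrete.
Convert each candidate to consistent units, then evaluate M:
  bronze: E = 102.0 GPa, ρ = 8790 kg/m³
  low-carbon steel: E = 211.9 GPa, ρ = 7810 kg/m³
  concrete: E = 25.65 GPa, ρ = 2500 kg/m³
  concrete: M = 1.18×10⁻³
  low-carbon steel: M = 0.763×10⁻³
  bronze: M = 0.532×10⁻³
Concrete has the largest M.

concrete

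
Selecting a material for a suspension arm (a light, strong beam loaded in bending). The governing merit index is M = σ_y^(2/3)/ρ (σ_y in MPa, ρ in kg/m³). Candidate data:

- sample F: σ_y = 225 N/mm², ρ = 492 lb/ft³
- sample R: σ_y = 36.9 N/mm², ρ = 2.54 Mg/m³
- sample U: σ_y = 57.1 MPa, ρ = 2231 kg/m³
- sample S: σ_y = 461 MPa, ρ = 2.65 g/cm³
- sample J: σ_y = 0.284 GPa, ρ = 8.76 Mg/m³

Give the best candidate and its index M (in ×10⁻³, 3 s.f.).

Convert each candidate to consistent units, then evaluate M:
  sample F: σ_y = 225.0 MPa, ρ = 7881 kg/m³
  sample R: σ_y = 36.90 MPa, ρ = 2540 kg/m³
  sample U: σ_y = 57.10 MPa, ρ = 2231 kg/m³
  sample S: σ_y = 461.0 MPa, ρ = 2650 kg/m³
  sample J: σ_y = 284.0 MPa, ρ = 8760 kg/m³
  sample S: M = 22.5×10⁻³
  sample U: M = 6.65×10⁻³
  sample J: M = 4.93×10⁻³
  sample F: M = 4.69×10⁻³
  sample R: M = 4.36×10⁻³
Highest index: sample S.

sample S, M = 22.5×10⁻³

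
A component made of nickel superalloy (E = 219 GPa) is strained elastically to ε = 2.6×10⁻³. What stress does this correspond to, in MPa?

σ = E·ε = 219000 MPa × 2.6×10⁻³ = 569 MPa.

569 MPa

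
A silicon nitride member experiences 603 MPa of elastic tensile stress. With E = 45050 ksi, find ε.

1.94×10⁻³

E = 45050 ksi = 310.6 GPa = 310600 MPa.
ε = σ/E = 603 / 310600 = 1.94×10⁻³.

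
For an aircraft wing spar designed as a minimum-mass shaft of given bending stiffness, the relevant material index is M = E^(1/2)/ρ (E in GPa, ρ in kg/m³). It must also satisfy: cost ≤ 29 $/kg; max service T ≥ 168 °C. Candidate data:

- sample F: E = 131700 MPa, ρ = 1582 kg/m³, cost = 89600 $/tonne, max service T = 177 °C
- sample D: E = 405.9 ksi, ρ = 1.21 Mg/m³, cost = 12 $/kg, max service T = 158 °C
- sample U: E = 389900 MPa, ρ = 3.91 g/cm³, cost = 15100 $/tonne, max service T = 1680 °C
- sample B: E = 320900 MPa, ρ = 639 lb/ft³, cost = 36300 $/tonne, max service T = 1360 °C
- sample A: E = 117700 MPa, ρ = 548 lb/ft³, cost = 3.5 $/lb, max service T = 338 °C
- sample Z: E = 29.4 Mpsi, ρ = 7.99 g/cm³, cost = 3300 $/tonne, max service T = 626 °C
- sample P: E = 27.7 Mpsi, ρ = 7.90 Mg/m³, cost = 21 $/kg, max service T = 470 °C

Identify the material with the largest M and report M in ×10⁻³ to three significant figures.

sample U, M = 5.05×10⁻³

Screen on constraints: cost ≤ 29 $/kg; max service T ≥ 168 °C. Survivors: sample U, sample A, sample Z, sample P.
Normalizing units and computing the index:
  sample U: E = 389.9 GPa, ρ = 3910 kg/m³
  sample A: E = 117.7 GPa, ρ = 8778 kg/m³
  sample Z: E = 202.7 GPa, ρ = 7990 kg/m³
  sample P: E = 191.0 GPa, ρ = 7900 kg/m³
  sample U: M = 5.05×10⁻³
  sample Z: M = 1.78×10⁻³
  sample P: M = 1.75×10⁻³
  sample A: M = 1.24×10⁻³
Sample U has the largest M.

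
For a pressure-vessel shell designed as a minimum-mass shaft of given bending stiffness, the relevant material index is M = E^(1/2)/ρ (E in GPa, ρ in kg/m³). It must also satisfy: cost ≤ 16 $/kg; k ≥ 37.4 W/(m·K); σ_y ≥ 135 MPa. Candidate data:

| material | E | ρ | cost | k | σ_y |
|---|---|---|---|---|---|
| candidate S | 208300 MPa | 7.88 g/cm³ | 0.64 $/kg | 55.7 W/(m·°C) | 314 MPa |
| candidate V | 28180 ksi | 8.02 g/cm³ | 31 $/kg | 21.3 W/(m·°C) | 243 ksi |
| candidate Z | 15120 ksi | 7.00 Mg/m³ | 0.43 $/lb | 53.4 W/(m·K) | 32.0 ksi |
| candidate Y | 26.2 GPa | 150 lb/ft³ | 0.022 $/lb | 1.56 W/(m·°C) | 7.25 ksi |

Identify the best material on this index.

Screen on constraints: cost ≤ 16 $/kg; k ≥ 37.4 W/(m·K); σ_y ≥ 135 MPa. Survivors: candidate S, candidate Z.
Putting every candidate on a common basis:
  candidate S: E = 208.3 GPa, ρ = 7880 kg/m³
  candidate Z: E = 104.2 GPa, ρ = 7000 kg/m³
  candidate S: M = 1.83×10⁻³
  candidate Z: M = 1.46×10⁻³
Highest index: candidate S.

candidate S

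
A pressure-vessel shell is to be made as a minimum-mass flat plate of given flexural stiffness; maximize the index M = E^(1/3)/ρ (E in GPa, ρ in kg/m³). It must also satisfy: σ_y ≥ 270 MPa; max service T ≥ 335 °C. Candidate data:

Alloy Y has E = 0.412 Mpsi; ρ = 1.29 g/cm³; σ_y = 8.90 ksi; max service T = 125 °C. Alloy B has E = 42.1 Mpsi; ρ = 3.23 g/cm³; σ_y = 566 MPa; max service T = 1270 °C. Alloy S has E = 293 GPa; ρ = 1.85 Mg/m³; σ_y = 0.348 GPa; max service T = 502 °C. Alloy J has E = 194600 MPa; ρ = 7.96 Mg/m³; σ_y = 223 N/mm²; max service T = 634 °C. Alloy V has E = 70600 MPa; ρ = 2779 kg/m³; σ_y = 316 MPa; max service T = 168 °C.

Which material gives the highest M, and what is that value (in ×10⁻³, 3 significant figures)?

alloy S, M = 3.59×10⁻³

Screen on constraints: σ_y ≥ 270 MPa; max service T ≥ 335 °C. Survivors: alloy B, alloy S.
In SI units:
  alloy B: E = 290.3 GPa, ρ = 3230 kg/m³
  alloy S: E = 293.0 GPa, ρ = 1850 kg/m³
  alloy S: M = 3.59×10⁻³
  alloy B: M = 2.05×10⁻³
Alloy S ranks first.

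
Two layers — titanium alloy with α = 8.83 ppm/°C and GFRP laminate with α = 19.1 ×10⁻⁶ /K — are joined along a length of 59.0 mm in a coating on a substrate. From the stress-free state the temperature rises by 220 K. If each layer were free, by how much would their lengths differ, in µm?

133 µm

Δα = |8.83 − 19.1|×10⁻⁶/K = 10.3×10⁻⁶/K.
ΔL_mismatch = Δα·L·ΔT = 10.3×10⁻⁶ × 59.0 mm × 220.0 K = 133 µm.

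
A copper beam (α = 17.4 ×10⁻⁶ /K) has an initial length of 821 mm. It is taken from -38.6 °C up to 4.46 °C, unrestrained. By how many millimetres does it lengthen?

ΔT = 4.46 − (-38.6) = 43.06 K.
ΔL = α·L₀·ΔT = 17.4×10⁻⁶ × 821 mm × 43.06 K = 0.615 mm.

0.615 mm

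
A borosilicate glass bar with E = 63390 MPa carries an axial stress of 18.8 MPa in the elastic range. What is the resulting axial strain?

2.97×10⁻⁴

E = 63390 MPa = 63.39 GPa = 63390 MPa.
ε = σ/E = 18.8 / 63390 = 2.97×10⁻⁴.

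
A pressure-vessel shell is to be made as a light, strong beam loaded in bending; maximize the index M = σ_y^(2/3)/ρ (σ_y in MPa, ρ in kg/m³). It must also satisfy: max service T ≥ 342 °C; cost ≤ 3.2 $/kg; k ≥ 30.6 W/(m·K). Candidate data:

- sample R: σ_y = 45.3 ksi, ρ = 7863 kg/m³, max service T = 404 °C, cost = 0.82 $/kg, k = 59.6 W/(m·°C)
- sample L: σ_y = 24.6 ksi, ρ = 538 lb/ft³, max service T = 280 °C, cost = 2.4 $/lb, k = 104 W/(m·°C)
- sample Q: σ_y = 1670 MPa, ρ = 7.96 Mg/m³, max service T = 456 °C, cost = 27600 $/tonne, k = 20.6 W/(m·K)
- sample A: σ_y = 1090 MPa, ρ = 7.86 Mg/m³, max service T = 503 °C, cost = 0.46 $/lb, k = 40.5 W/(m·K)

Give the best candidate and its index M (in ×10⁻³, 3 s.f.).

Screen on constraints: max service T ≥ 342 °C; cost ≤ 3.2 $/kg; k ≥ 30.6 W/(m·K). Survivors: sample R, sample A.
Putting every candidate on a common basis:
  sample R: σ_y = 312.3 MPa, ρ = 7863 kg/m³
  sample A: σ_y = 1090 MPa, ρ = 7860 kg/m³
  sample A: M = 13.5×10⁻³
  sample R: M = 5.85×10⁻³
The maximum is for sample A.

sample A, M = 13.5×10⁻³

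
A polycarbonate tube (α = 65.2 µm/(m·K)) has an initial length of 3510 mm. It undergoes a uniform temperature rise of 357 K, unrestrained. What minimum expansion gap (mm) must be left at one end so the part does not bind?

ΔL = α·L₀·ΔT = 65.2×10⁻⁶ × 3510 mm × 357.0 K = 81.7 mm.

81.7 mm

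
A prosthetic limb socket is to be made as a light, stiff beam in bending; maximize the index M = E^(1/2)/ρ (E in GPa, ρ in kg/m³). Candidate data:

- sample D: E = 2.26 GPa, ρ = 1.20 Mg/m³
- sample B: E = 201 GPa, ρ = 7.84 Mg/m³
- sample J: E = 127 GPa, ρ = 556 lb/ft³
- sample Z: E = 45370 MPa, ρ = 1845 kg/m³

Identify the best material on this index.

Convert each candidate to consistent units, then evaluate M:
  sample D: E = 2.260 GPa, ρ = 1200 kg/m³
  sample B: E = 201.0 GPa, ρ = 7840 kg/m³
  sample J: E = 127.0 GPa, ρ = 8906 kg/m³
  sample Z: E = 45.37 GPa, ρ = 1845 kg/m³
  sample Z: M = 3.65×10⁻³
  sample B: M = 1.81×10⁻³
  sample J: M = 1.27×10⁻³
  sample D: M = 1.25×10⁻³
Highest index: sample Z.

sample Z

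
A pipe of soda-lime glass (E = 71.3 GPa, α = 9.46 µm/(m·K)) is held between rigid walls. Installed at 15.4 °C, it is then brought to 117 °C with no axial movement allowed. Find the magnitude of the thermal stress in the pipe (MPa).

ΔT = 101.6 K. Constrained thermal stress σ = E·α·ΔT = 71.30×10³ MPa × 9.46×10⁻⁶ × 101.6 = 68.5 MPa (compressive).

68.5 MPa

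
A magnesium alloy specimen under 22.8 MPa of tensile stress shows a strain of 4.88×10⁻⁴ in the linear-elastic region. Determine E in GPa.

46.7 GPa

E = σ/ε = 22.8 MPa / 4.88×10⁻⁴ = 46720 MPa = 46.7 GPa.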